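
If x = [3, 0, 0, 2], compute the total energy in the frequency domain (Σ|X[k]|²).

Parseval: Σ|x[n]|² = (1/N)Σ|X[k]|², so Σ|X[k]|² = N·Σ|x[n]|² = 4·13.0000

Σ|X[k]|² = N·Σ|x[n]|² = 4·13.0000 = 52.0000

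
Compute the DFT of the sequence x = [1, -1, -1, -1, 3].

X[k] = Σ(n=0 to 4) x[n] · ω_5^(nk)
where ω_5 = e^(-2πi/5)

Computing each X[k]:
X[0] = 1
X[1] = 3.2361+3.8042i
X[2] = -1.2361+2.3511i
X[3] = -1.2361-2.3511i
X[4] = 3.2361-3.8042i

X = [1, 3.2361+3.8042i, -1.2361+2.3511i, -1.2361-2.3511i, 3.2361-3.8042i]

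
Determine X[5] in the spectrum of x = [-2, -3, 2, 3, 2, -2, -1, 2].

X[5] = Σ(n=0 to 7) x[n] · ω_8^(5n) where ω_8 = e^(-2πi/8)
= (-2)·ω_8^0 + (-3)·ω_8^5 + (2)·ω_8^10 + (3)·ω_8^15 + (2)·ω_8^20 + (-2)·ω_8^25 + (-1)·ω_8^30 + (2)·ω_8^35

X[5] = -2.5858-3.0000i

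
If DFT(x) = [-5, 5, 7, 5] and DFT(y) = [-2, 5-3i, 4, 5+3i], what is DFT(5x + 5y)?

By linearity: DFT(5x + 5y) = 5·DFT(x) + 5·DFT(y)
= 5·[-5, 5, 7, 5] + 5·[-2, 5-3i, 4, 5+3i]

Computing element-wise:
Z[0] = 5·(-5) + 5·(-2) = -35
Z[1] = 5·(5) + 5·(5-3i) = 50-15i
Z[2] = 5·(7) + 5·(4) = 55
Z[3] = 5·(5) + 5·(5+3i) = 50+15i

DFT(5x + 5y) = 5·X + 5·Y = [-35, 50-15i, 55, 50+15i]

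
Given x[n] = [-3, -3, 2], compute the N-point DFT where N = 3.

X[k] = Σ(n=0 to 2) x[n] · ω_3^(nk)
where ω_3 = e^(-2πi/3)

Computing each X[k]:
X[0] = -4
X[1] = -2.5000+4.3301i
X[2] = -2.5000-4.3301i

X = [-4, -2.5000+4.3301i, -2.5000-4.3301i]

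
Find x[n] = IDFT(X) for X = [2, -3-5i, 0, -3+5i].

x[n] = (1/4) Σ(k=0 to 3) X[k] · e^(2πikn/4)

Computing each x[n]:
x[0] = -1
x[1] = 3
x[2] = 2
x[3] = -2

x = [-1, 3, 2, -2]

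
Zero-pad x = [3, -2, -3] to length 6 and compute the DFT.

Original 3-point DFT: [-2, 5.5000-0.8660i, 5.5000+0.8660i]
Zero-padded 6-point DFT provides frequency interpolation.

DFT_6([x, 0, ...]) = [-2, 3.5000+4.3301i, 5.5000-0.8660i, 2, 5.5000+0.8660i, 3.5000-4.3301i]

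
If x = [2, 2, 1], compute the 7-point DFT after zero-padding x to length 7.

Original 3-point DFT: [5, 0.5000-0.8660i, 0.5000+0.8660i]
Zero-padded 7-point DFT provides frequency interpolation.

DFT_7([x, 0, ...]) = [5, 3.0245-2.5386i, 0.6540-1.5160i, 0.8216-0.0859i, 0.8216+0.0859i, 0.6540+1.5160i, 3.0245+2.5386i]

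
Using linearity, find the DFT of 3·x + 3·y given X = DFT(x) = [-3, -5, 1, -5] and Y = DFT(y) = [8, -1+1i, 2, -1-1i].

By linearity: DFT(3x + 3y) = 3·DFT(x) + 3·DFT(y)
= 3·[-3, -5, 1, -5] + 3·[8, -1+1i, 2, -1-1i]

Computing element-wise:
Z[0] = 3·(-3) + 3·(8) = 15
Z[1] = 3·(-5) + 3·(-1+1i) = -18+3i
Z[2] = 3·(1) + 3·(2) = 9
Z[3] = 3·(-5) + 3·(-1-1i) = -18-3i

DFT(3x + 3y) = 3·X + 3·Y = [15, -18+3i, 9, -18-3i]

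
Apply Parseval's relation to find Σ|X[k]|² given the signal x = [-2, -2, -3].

Parseval: Σ|x[n]|² = (1/N)Σ|X[k]|², so Σ|X[k]|² = N·Σ|x[n]|² = 3·17.0000

Σ|X[k]|² = N·Σ|x[n]|² = 3·17.0000 = 51.0000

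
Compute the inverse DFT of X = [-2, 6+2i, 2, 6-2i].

x[n] = (1/4) Σ(k=0 to 3) X[k] · e^(2πikn/4)

Computing each x[n]:
x[0] = 3
x[1] = -2
x[2] = -3
x[3] = 0

x = [3, -2, -3, 0]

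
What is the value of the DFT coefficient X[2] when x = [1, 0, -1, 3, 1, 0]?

X[2] = Σ(n=0 to 5) x[n] · ω_6^(2n) where ω_6 = e^(-2πi/6)
= (1)·ω_6^0 + (0)·ω_6^2 + (-1)·ω_6^4 + (3)·ω_6^6 + (1)·ω_6^8 + (0)·ω_6^10

X[2] = 4.0000-1.7321i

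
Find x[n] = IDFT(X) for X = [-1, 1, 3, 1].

x[n] = (1/4) Σ(k=0 to 3) X[k] · e^(2πikn/4)

Computing each x[n]:
x[0] = 1
x[1] = -1
x[2] = 0
x[3] = -1

x = [1, -1, 0, -1]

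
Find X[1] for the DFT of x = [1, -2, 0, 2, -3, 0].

X[1] = Σ(n=0 to 5) x[n] · ω_6^(1n) where ω_6 = e^(-2πi/6)
= (1)·ω_6^0 + (-2)·ω_6^1 + (0)·ω_6^2 + (2)·ω_6^3 + (-3)·ω_6^4 + (0)·ω_6^5

X[1] = -0.5000-0.8660i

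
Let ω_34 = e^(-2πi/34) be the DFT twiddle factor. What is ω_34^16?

ω_34^16 = e^(-2πi·16/34)
= cos(-2π·16/34) + i·sin(-2π·16/34)
= cos(-32π/34) + i·sin(-32π/34)

ω_34^16 = cos(-32π/34) + i·sin(-32π/34) = -0.9830-0.1837i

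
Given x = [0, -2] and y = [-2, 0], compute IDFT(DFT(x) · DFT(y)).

(x ⊛ y)[n] = Σ(m=0 to 1) x[m] · y[(n-m) mod 2]

Computing each output sample:
(x ⊛ y)[0] = 0
(x ⊛ y)[1] = 4

x ⊛ y = [0, 4]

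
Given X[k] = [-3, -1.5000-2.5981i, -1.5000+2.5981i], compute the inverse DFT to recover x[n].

x[n] = (1/3) Σ(k=0 to 2) X[k] · e^(2πikn/3)

Computing each x[n]:
x[0] = -2
x[1] = 1
x[2] = -2

x = [-2, 1, -2]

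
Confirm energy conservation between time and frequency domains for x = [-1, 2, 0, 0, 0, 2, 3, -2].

Time domain:
Σ|x[n]|² = |-1|² + |2|² + |0|² + |0|² + |0|² + |2|² + |3|² + |-2|² = 22.0000

Frequency domain:
(1/8)Σ|X[k]|² = (1/8)(|4|² + |-2.4142+1.5858i|² + |-4-6i|² + |0.4142-4.4142i|² + |0|² + |0.4142+4.4142i|² + |-4+6i|² + |-2.4142-1.5858i|²) = (1/8)·176.0000 = 22.0000

Both sides agree, confirming Parseval's theorem.

Σ|x[n]|² = (1/N)Σ|X[k]|² = 22.0000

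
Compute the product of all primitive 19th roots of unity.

The primitive 19th roots of unity are ω_19^k for k coprime to 19: k ∈ {1, 2, 3, 4, 5, 6, 7, 8, 9, 10, 11, 12, 13, 14, 15, 16, 17, 18}
Their product equals the constant term of the cyclotomic polynomial Φ_19(x) up to sign.
For n ≥ 3, the product of all primitive nth roots of unity is 1. (For n=1 it is 1; for n=2 it is -1.)

1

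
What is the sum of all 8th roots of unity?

Sum of all nth roots of unity equals 0 for n > 1 (geometric series with r ≠ 1).

0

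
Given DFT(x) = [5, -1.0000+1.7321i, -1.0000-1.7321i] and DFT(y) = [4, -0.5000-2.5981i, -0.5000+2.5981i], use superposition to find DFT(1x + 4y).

By linearity: DFT(1x + 4y) = 1·DFT(x) + 4·DFT(y)
= 1·[5, -1.0000+1.7321i, -1.0000-1.7321i] + 4·[4, -0.5000-2.5981i, -0.5000+2.5981i]

Computing element-wise:
Z[0] = 1·(5) + 4·(4) = 21
Z[1] = 1·(-1.0000+1.7321i) + 4·(-0.5000-2.5981i) = -3.0000-8.6603i
Z[2] = 1·(-1.0000-1.7321i) + 4·(-0.5000+2.5981i) = -3.0000+8.6603i

DFT(1x + 4y) = 1·X + 4·Y = [21, -3.0000-8.6603i, -3.0000+8.6603i]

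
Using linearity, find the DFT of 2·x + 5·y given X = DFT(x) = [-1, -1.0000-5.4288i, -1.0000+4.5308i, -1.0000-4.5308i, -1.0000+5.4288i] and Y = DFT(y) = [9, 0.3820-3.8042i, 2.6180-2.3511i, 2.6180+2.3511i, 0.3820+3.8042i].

By linearity: DFT(2x + 5y) = 2·DFT(x) + 5·DFT(y)
= 2·[-1, -1.0000-5.4288i, -1.0000+4.5308i, -1.0000-4.5308i, -1.0000+5.4288i] + 5·[9, 0.3820-3.8042i, 2.6180-2.3511i, 2.6180+2.3511i, 0.3820+3.8042i]

Computing element-wise:
Z[0] = 2·(-1) + 5·(9) = 43
Z[1] = 2·(-1.0000-5.4288i) + 5·(0.3820-3.8042i) = -0.0900-29.8786i
Z[2] = 2·(-1.0000+4.5308i) + 5·(2.6180-2.3511i) = 11.0900-2.6939i
Z[3] = 2·(-1.0000-4.5308i) + 5·(2.6180+2.3511i) = 11.0900+2.6939i
Z[4] = 2·(-1.0000+5.4288i) + 5·(0.3820+3.8042i) = -0.0900+29.8786i

DFT(2x + 5y) = 2·X + 5·Y = [43, -0.0900-29.8786i, 11.0900-2.6939i, 11.0900+2.6939i, -0.0900+29.8786i]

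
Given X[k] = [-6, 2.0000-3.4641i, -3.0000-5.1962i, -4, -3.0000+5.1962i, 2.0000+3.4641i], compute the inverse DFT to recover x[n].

x[n] = (1/6) Σ(k=0 to 5) X[k] · e^(2πikn/6)

Computing each x[n]:
x[0] = -2
x[1] = 3
x[2] = -2
x[3] = -2
x[4] = -1
x[5] = -2

x = [-2, 3, -2, -2, -1, -2]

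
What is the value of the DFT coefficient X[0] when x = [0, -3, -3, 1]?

X[0] = Σ(n=0 to 3) x[n] · ω_4^0 = Σ x[n]
= (0) + (-3) + (-3) + (1)

X[0] = -5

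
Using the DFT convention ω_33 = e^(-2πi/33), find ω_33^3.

ω_33^3 = e^(-2πi·3/33)
= cos(-2π·3/33) + i·sin(-2π·3/33)
= cos(-6π/33) + i·sin(-6π/33)

ω_33^3 = cos(-6π/33) + i·sin(-6π/33) = 0.8413-0.5406i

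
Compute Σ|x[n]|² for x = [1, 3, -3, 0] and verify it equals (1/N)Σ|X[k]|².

Time domain:
Σ|x[n]|² = |1|² + |3|² + |-3|² + |0|² = 19.0000

Frequency domain:
(1/4)Σ|X[k]|² = (1/4)(|1|² + |4-3i|² + |-5|² + |4+3i|²) = (1/4)·76.0000 = 19.0000

Both sides agree, confirming Parseval's theorem.

Σ|x[n]|² = (1/N)Σ|X[k]|² = 19.0000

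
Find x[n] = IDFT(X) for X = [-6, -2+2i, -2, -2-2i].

x[n] = (1/4) Σ(k=0 to 3) X[k] · e^(2πikn/4)

Computing each x[n]:
x[0] = -3
x[1] = -2
x[2] = -1
x[3] = 0

x = [-3, -2, -1, 0]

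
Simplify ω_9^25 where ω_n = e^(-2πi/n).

Since ω_9^9 = 1, powers reduce modulo 9.
25 mod 9 = 7
So ω_9^25 = ω_9^7 = e^(-2πi·7/9)

ω_9^25 = ω_9^7 = 0.1736+0.9848i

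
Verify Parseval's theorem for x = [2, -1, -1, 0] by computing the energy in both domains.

Time domain:
Σ|x[n]|² = |2|² + |-1|² + |-1|² + |0|² = 6.0000

Frequency domain:
(1/4)Σ|X[k]|² = (1/4)(|0|² + |3+1i|² + |2|² + |3-1i|²) = (1/4)·24.0000 = 6.0000

Both sides agree, confirming Parseval's theorem.

Σ|x[n]|² = (1/N)Σ|X[k]|² = 6.0000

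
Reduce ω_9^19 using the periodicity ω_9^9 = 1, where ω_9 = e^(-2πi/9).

Since ω_9^9 = 1, powers reduce modulo 9.
19 mod 9 = 1
So ω_9^19 = ω_9^1 = e^(-2πi·1/9)

ω_9^19 = ω_9^1 = 0.7660-0.6428i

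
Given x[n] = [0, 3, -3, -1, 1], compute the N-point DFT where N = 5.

X[k] = Σ(n=0 to 4) x[n] · ω_5^(nk)
where ω_5 = e^(-2πi/5)

Computing each X[k]:
X[0] = 0
X[1] = 4.4721-0.7265i
X[2] = -4.4721-3.0777i
X[3] = -4.4721+3.0777i
X[4] = 4.4721+0.7265i

X = [0, 4.4721-0.7265i, -4.4721-3.0777i, -4.4721+3.0777i, 4.4721+0.7265i]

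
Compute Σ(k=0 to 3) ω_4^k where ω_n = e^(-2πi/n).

Sum of all nth roots of unity equals 0 for n > 1 (geometric series with r ≠ 1).

0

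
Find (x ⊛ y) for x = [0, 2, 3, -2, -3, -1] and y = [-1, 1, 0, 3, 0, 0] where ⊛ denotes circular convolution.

(x ⊛ y)[n] = Σ(m=0 to 5) x[m] · y[(n-m) mod 6]

Computing each output sample:
(x ⊛ y)[0] = -7
(x ⊛ y)[1] = -11
(x ⊛ y)[2] = -4
(x ⊛ y)[3] = 5
(x ⊛ y)[4] = 7
(x ⊛ y)[5] = 7

x ⊛ y = [-7, -11, -4, 5, 7, 7]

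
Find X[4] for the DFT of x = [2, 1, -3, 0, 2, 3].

X[4] = Σ(n=0 to 5) x[n] · ω_6^(4n) where ω_6 = e^(-2πi/6)
= (2)·ω_6^0 + (1)·ω_6^4 + (-3)·ω_6^8 + (0)·ω_6^12 + (2)·ω_6^16 + (3)·ω_6^20

X[4] = 0.5000+2.5981i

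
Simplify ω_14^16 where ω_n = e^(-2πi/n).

Since ω_14^14 = 1, powers reduce modulo 14.
16 mod 14 = 2
So ω_14^16 = ω_14^2 = e^(-2πi·2/14)

ω_14^16 = ω_14^2 = 0.6235-0.7818i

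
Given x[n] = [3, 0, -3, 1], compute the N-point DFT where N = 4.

X[k] = Σ(n=0 to 3) x[n] · ω_4^(nk)
where ω_4 = e^(-2πi/4)

Computing each X[k]:
X[0] = 1
X[1] = 6+1i
X[2] = -1
X[3] = 6-1i

X = [1, 6+1i, -1, 6-1i]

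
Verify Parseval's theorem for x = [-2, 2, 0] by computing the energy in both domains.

Time domain:
Σ|x[n]|² = |-2|² + |2|² + |0|² = 8.0000

Frequency domain:
(1/3)Σ|X[k]|² = (1/3)(|0|² + |-3.0000-1.7321i|² + |-3.0000+1.7321i|²) = (1/3)·24.0000 = 8.0000

Both sides agree, confirming Parseval's theorem.

Σ|x[n]|² = (1/N)Σ|X[k]|² = 8.0000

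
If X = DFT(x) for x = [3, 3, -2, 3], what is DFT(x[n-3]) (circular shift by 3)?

Time shift by 3: X_shifted[k] = ω_4^(3k) · X[k]
Shifted x = [3, -2, 3, 3]

DFT(x[n-3]) = [7, 5i, 5, -5i]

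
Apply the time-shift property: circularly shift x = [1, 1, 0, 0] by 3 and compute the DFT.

Time shift by 3: X_shifted[k] = ω_4^(3k) · X[k]
Shifted x = [1, 0, 0, 1]

DFT(x[n-3]) = [2, 1+1i, 0, 1-1i]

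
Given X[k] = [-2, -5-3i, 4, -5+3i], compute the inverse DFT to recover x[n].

x[n] = (1/4) Σ(k=0 to 3) X[k] · e^(2πikn/4)

Computing each x[n]:
x[0] = -2
x[1] = 0
x[2] = 3
x[3] = -3

x = [-2, 0, 3, -3]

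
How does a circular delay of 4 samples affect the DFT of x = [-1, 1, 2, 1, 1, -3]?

Time shift by 4: X_shifted[k] = ω_6^(4k) · X[k]
Shifted x = [2, 1, 1, -3, -1, 1]

DFT(x[n-4]) = [1, 6.0000-1.7321i, -2.0000+1.7321i, 3, -2.0000-1.7321i, 6.0000+1.7321i]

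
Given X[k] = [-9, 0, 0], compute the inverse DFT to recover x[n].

x[n] = (1/3) Σ(k=0 to 2) X[k] · e^(2πikn/3)

Computing each x[n]:
x[0] = -3
x[1] = -3
x[2] = -3

x = [-3, -3, -3]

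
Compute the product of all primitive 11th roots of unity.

The primitive 11th roots of unity are ω_11^k for k coprime to 11: k ∈ {1, 2, 3, 4, 5, 6, 7, 8, 9, 10}
Their product equals the constant term of the cyclotomic polynomial Φ_11(x) up to sign.
For n ≥ 3, the product of all primitive nth roots of unity is 1. (For n=1 it is 1; for n=2 it is -1.)

1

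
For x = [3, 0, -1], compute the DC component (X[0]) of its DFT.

X[0] = Σ(n=0 to 2) x[n] · ω_3^0 = Σ x[n]
= (3) + (0) + (-1)

X[0] = 2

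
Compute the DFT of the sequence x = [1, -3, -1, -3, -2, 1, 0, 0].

X[k] = Σ(n=0 to 7) x[n] · ω_8^(nk)
where ω_8 = e^(-2πi/8)

Computing each X[k]:
X[0] = -7
X[1] = 2.2929+5.9497i
X[2] = -1i
X[3] = 3.7071+3.9497i
X[4] = 3
X[5] = 3.7071-3.9497i
X[6] = 1i
X[7] = 2.2929-5.9497i

X = [-7, 2.2929+5.9497i, -1i, 3.7071+3.9497i, 3, 3.7071-3.9497i, 1i, 2.2929-5.9497i]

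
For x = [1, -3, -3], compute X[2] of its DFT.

X[2] = Σ(n=0 to 2) x[n] · ω_3^(2n) where ω_3 = e^(-2πi/3)
= (1)·ω_3^0 + (-3)·ω_3^2 + (-3)·ω_3^4

X[2] = 4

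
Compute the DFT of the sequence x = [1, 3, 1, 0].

X[k] = Σ(n=0 to 3) x[n] · ω_4^(nk)
where ω_4 = e^(-2πi/4)

Computing each X[k]:
X[0] = 5
X[1] = -3i
X[2] = -1
X[3] = 3i

X = [5, -3i, -1, 3i]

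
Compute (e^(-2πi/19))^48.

Since ω_19^19 = 1, powers reduce modulo 19.
48 mod 19 = 10
So ω_19^48 = ω_19^10 = e^(-2πi·10/19)

ω_19^48 = ω_19^10 = -0.9864+0.1646i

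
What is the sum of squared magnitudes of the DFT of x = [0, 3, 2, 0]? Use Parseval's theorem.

Parseval: Σ|x[n]|² = (1/N)Σ|X[k]|², so Σ|X[k]|² = N·Σ|x[n]|² = 4·13.0000

Σ|X[k]|² = N·Σ|x[n]|² = 4·13.0000 = 52.0000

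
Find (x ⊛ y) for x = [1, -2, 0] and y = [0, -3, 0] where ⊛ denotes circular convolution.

(x ⊛ y)[n] = Σ(m=0 to 2) x[m] · y[(n-m) mod 3]

Computing each output sample:
(x ⊛ y)[0] = 0
(x ⊛ y)[1] = -3
(x ⊛ y)[2] = 6

x ⊛ y = [0, -3, 6]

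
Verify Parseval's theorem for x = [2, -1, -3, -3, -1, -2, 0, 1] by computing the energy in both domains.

Time domain:
Σ|x[n]|² = |2|² + |-1|² + |-3|² + |-3|² + |-1|² + |-2|² + |0|² + |1|² = 29.0000

Frequency domain:
(1/8)Σ|X[k]|² = (1/8)(|-7|² + |6.5355+5.1213i|² + |4+1i|² + |-0.5355-0.8787i|² + |3|² + |-0.5355+0.8787i|² + |4-1i|² + |6.5355-5.1213i|²) = (1/8)·232.0000 = 29.0000

Both sides agree, confirming Parseval's theorem.

Σ|x[n]|² = (1/N)Σ|X[k]|² = 29.0000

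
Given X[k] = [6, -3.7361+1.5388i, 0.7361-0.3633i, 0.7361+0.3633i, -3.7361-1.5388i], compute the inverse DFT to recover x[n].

x[n] = (1/5) Σ(k=0 to 4) X[k] · e^(2πikn/5)

Computing each x[n]:
x[0] = 0
x[1] = 0
x[2] = 2
x[3] = 3
x[4] = 1

x = [0, 0, 2, 3, 1]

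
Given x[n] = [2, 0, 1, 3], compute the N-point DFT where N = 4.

X[k] = Σ(n=0 to 3) x[n] · ω_4^(nk)
where ω_4 = e^(-2πi/4)

Computing each X[k]:
X[0] = 6
X[1] = 1+3i
X[2] = 0
X[3] = 1-3i

X = [6, 1+3i, 0, 1-3i]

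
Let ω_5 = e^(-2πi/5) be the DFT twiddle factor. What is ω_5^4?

ω_5^4 = e^(-2πi·4/5)
= cos(-2π·4/5) + i·sin(-2π·4/5)
= cos(-8π/5) + i·sin(-8π/5)

ω_5^4 = cos(-8π/5) + i·sin(-8π/5) = 0.3090+0.9511i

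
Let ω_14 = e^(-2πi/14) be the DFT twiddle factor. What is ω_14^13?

ω_14^13 = e^(-2πi·13/14)
= cos(-2π·13/14) + i·sin(-2π·13/14)
= cos(-26π/14) + i·sin(-26π/14)

ω_14^13 = cos(-26π/14) + i·sin(-26π/14) = 0.9010+0.4339i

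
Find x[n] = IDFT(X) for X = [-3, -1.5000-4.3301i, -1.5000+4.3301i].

x[n] = (1/3) Σ(k=0 to 2) X[k] · e^(2πikn/3)

Computing each x[n]:
x[0] = -2
x[1] = 2
x[2] = -3

x = [-2, 2, -3]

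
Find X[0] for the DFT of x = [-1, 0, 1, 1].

X[0] = Σ(n=0 to 3) x[n] · ω_4^0 = Σ x[n]
= (-1) + (0) + (1) + (1)

X[0] = 1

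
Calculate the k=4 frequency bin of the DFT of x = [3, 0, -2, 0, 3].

X[4] = Σ(n=0 to 4) x[n] · ω_5^(4n) where ω_5 = e^(-2πi/5)
= (3)·ω_5^0 + (0)·ω_5^4 + (-2)·ω_5^8 + (0)·ω_5^12 + (3)·ω_5^16

X[4] = 5.5451-4.0287i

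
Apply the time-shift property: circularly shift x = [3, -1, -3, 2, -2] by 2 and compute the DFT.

Time shift by 2: X_shifted[k] = ω_5^(2k) · X[k]
Shifted x = [2, -2, 3, -1, -3]

DFT(x[n-2]) = [-1, -1.1631-3.3022i, 6.6631+3.2164i, 6.6631-3.2164i, -1.1631+3.3022i]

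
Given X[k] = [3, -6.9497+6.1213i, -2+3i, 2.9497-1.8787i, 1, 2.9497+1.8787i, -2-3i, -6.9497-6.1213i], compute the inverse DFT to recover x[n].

x[n] = (1/8) Σ(k=0 to 7) X[k] · e^(2πikn/8)

Computing each x[n]:
x[0] = -1
x[1] = -3
x[2] = -1
x[3] = 2
x[4] = 1
x[5] = 2
x[6] = 3
x[7] = 0

x = [-1, -3, -1, 2, 1, 2, 3, 0]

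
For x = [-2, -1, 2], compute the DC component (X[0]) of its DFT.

X[0] = Σ(n=0 to 2) x[n] · ω_3^0 = Σ x[n]
= (-2) + (-1) + (2)

X[0] = -1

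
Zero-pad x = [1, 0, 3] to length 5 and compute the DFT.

Original 3-point DFT: [4, -0.5000+2.5981i, -0.5000-2.5981i]
Zero-padded 5-point DFT provides frequency interpolation.

DFT_5([x, 0, ...]) = [4, -1.4271-1.7634i, 1.9271+2.8532i, 1.9271-2.8532i, -1.4271+1.7634i]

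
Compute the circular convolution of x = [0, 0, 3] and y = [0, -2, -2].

(x ⊛ y)[n] = Σ(m=0 to 2) x[m] · y[(n-m) mod 3]

Computing each output sample:
(x ⊛ y)[0] = -6
(x ⊛ y)[1] = -6
(x ⊛ y)[2] = 0

x ⊛ y = [-6, -6, 0]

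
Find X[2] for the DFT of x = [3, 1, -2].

X[2] = Σ(n=0 to 2) x[n] · ω_3^(2n) where ω_3 = e^(-2πi/3)
= (3)·ω_3^0 + (1)·ω_3^2 + (-2)·ω_3^4

X[2] = 3.5000+2.5981i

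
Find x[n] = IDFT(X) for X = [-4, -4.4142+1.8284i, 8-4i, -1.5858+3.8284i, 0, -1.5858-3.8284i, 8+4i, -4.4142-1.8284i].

x[n] = (1/8) Σ(k=0 to 7) X[k] · e^(2πikn/8)

Computing each x[n]:
x[0] = 0
x[1] = -1
x[2] = -2
x[3] = -2
x[4] = 3
x[5] = 2
x[6] = -3
x[7] = -1

x = [0, -1, -2, -2, 3, 2, -3, -1]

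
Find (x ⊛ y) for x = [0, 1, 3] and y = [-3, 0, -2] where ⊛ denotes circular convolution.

(x ⊛ y)[n] = Σ(m=0 to 2) x[m] · y[(n-m) mod 3]

Computing each output sample:
(x ⊛ y)[0] = -2
(x ⊛ y)[1] = -9
(x ⊛ y)[2] = -9

x ⊛ y = [-2, -9, -9]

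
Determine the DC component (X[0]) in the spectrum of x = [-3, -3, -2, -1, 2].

X[0] = Σ(n=0 to 4) x[n] · ω_5^0 = Σ x[n]
= (-3) + (-3) + (-2) + (-1) + (2)

X[0] = -7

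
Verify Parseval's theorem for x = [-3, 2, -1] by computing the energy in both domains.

Time domain:
Σ|x[n]|² = |-3|² + |2|² + |-1|² = 14.0000

Frequency domain:
(1/3)Σ|X[k]|² = (1/3)(|-2|² + |-3.5000-2.5981i|² + |-3.5000+2.5981i|²) = (1/3)·42.0000 = 14.0000

Both sides agree, confirming Parseval's theorem.

Σ|x[n]|² = (1/N)Σ|X[k]|² = 14.0000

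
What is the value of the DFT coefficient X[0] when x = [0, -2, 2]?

X[0] = Σ(n=0 to 2) x[n] · ω_3^0 = Σ x[n]
= (0) + (-2) + (2)

X[0] = 0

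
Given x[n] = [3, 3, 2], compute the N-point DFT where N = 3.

X[k] = Σ(n=0 to 2) x[n] · ω_3^(nk)
where ω_3 = e^(-2πi/3)

Computing each X[k]:
X[0] = 8
X[1] = 0.5000-0.8660i
X[2] = 0.5000+0.8660i

X = [8, 0.5000-0.8660i, 0.5000+0.8660i]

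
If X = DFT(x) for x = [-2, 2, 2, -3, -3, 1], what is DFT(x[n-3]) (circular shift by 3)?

Time shift by 3: X_shifted[k] = ω_6^(3k) · X[k]
Shifted x = [-3, -3, 1, -2, 2, 2]

DFT(x[n-3]) = [-3, -3.0000+5.1962i, -6.0000+3.4641i, 3, -6.0000-3.4641i, -3.0000-5.1962i]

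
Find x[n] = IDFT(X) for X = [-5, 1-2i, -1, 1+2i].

x[n] = (1/4) Σ(k=0 to 3) X[k] · e^(2πikn/4)

Computing each x[n]:
x[0] = -1
x[1] = 0
x[2] = -2
x[3] = -2

x = [-1, 0, -2, -2]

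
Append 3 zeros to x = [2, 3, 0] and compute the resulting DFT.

Original 3-point DFT: [5, 0.5000-2.5981i, 0.5000+2.5981i]
Zero-padded 6-point DFT provides frequency interpolation.

DFT_6([x, 0, ...]) = [5, 3.5000-2.5981i, 0.5000-2.5981i, -1, 0.5000+2.5981i, 3.5000+2.5981i]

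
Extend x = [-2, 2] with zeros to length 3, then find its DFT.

Original 2-point DFT: [0, -4]
Zero-padded 3-point DFT provides frequency interpolation.

DFT_3([x, 0, ...]) = [0, -3.0000-1.7321i, -3.0000+1.7321i]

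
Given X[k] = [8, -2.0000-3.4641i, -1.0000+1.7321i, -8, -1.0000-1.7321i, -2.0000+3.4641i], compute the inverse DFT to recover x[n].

x[n] = (1/6) Σ(k=0 to 5) X[k] · e^(2πikn/6)

Computing each x[n]:
x[0] = -1
x[1] = 3
x[2] = 2
x[3] = 3
x[4] = -1
x[5] = 2

x = [-1, 3, 2, 3, -1, 2]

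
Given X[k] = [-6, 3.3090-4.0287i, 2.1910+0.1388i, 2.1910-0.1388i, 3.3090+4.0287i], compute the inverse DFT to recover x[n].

x[n] = (1/5) Σ(k=0 to 4) X[k] · e^(2πikn/5)

Computing each x[n]:
x[0] = 1
x[1] = 0
x[2] = -1
x[3] = -3
x[4] = -3

x = [1, 0, -1, -3, -3]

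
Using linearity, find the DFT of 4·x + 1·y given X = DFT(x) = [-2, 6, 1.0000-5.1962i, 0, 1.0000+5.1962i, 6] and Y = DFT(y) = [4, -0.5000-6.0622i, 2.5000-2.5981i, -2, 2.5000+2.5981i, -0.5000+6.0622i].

By linearity: DFT(4x + 1y) = 4·DFT(x) + 1·DFT(y)
= 4·[-2, 6, 1.0000-5.1962i, 0, 1.0000+5.1962i, 6] + 1·[4, -0.5000-6.0622i, 2.5000-2.5981i, -2, 2.5000+2.5981i, -0.5000+6.0622i]

Computing element-wise:
Z[0] = 4·(-2) + 1·(4) = -4
Z[1] = 4·(6) + 1·(-0.5000-6.0622i) = 23.5000-6.0622i
Z[2] = 4·(1.0000-5.1962i) + 1·(2.5000-2.5981i) = 6.5000-23.3829i
Z[3] = 4·(0) + 1·(-2) = -2
Z[4] = 4·(1.0000+5.1962i) + 1·(2.5000+2.5981i) = 6.5000+23.3829i
Z[5] = 4·(6) + 1·(-0.5000+6.0622i) = 23.5000+6.0622i

DFT(4x + 1y) = 4·X + 1·Y = [-4, 23.5000-6.0622i, 6.5000-23.3829i, -2, 6.5000+23.3829i, 23.5000+6.0622i]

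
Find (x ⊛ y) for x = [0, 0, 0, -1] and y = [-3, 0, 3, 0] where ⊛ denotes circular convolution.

(x ⊛ y)[n] = Σ(m=0 to 3) x[m] · y[(n-m) mod 4]

Computing each output sample:
(x ⊛ y)[0] = 0
(x ⊛ y)[1] = -3
(x ⊛ y)[2] = 0
(x ⊛ y)[3] = 3

x ⊛ y = [0, -3, 0, 3]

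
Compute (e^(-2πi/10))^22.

Since ω_10^10 = 1, powers reduce modulo 10.
22 mod 10 = 2
So ω_10^22 = ω_10^2 = e^(-2πi·2/10)

ω_10^22 = ω_10^2 = 0.3090-0.9511i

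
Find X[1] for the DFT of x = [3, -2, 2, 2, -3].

X[1] = Σ(n=0 to 4) x[n] · ω_5^(1n) where ω_5 = e^(-2πi/5)
= (3)·ω_5^0 + (-2)·ω_5^1 + (2)·ω_5^2 + (2)·ω_5^3 + (-3)·ω_5^4

X[1] = -1.7812-0.9511i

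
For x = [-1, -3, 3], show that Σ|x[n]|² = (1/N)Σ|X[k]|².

Time domain:
Σ|x[n]|² = |-1|² + |-3|² + |3|² = 19.0000

Frequency domain:
(1/3)Σ|X[k]|² = (1/3)(|-1|² + |-1.0000+5.1962i|² + |-1.0000-5.1962i|²) = (1/3)·57.0000 = 19.0000

Both sides agree, confirming Parseval's theorem.

Σ|x[n]|² = (1/N)Σ|X[k]|² = 19.0000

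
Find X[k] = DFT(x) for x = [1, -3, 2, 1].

X[k] = Σ(n=0 to 3) x[n] · ω_4^(nk)
where ω_4 = e^(-2πi/4)

Computing each X[k]:
X[0] = 1
X[1] = -1+4i
X[2] = 5
X[3] = -1-4i

X = [1, -1+4i, 5, -1-4i]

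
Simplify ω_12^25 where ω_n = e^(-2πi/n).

Since ω_12^12 = 1, powers reduce modulo 12.
25 mod 12 = 1
So ω_12^25 = ω_12^1 = e^(-2πi·1/12)

ω_12^25 = ω_12^1 = 0.8660-0.5000i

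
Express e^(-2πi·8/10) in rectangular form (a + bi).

ω_10^8 = e^(-2πi·8/10)
= cos(-2π·8/10) + i·sin(-2π·8/10)
= cos(-16π/10) + i·sin(-16π/10)

ω_10^8 = cos(-16π/10) + i·sin(-16π/10) = 0.3090+0.9511i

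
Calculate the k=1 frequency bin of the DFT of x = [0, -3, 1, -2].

X[1] = Σ(n=0 to 3) x[n] · ω_4^(1n) where ω_4 = e^(-2πi/4)
= (0)·ω_4^0 + (-3)·ω_4^1 + (1)·ω_4^2 + (-2)·ω_4^3

X[1] = -1+1i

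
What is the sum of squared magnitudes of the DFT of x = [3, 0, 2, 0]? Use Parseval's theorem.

Parseval: Σ|x[n]|² = (1/N)Σ|X[k]|², so Σ|X[k]|² = N·Σ|x[n]|² = 4·13.0000

Σ|X[k]|² = N·Σ|x[n]|² = 4·13.0000 = 52.0000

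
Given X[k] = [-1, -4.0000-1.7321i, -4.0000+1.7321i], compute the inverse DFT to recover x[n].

x[n] = (1/3) Σ(k=0 to 2) X[k] · e^(2πikn/3)

Computing each x[n]:
x[0] = -3
x[1] = 2
x[2] = 0

x = [-3, 2, 0]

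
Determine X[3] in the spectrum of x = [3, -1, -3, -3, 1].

X[3] = Σ(n=0 to 4) x[n] · ω_5^(3n) where ω_5 = e^(-2πi/5)
= (3)·ω_5^0 + (-1)·ω_5^3 + (-3)·ω_5^6 + (-3)·ω_5^9 + (1)·ω_5^12

X[3] = 1.1459-1.1756i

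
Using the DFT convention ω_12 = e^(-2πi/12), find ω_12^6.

ω_12^6 = e^(-2πi·6/12)
= cos(-2π·6/12) + i·sin(-2π·6/12)
= cos(-12π/12) + i·sin(-12π/12)

ω_12^6 = cos(-12π/12) + i·sin(-12π/12) = -1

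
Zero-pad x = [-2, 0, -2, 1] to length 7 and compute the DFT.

Original 4-point DFT: [-3, 1i, -5, -1i]
Zero-padded 7-point DFT provides frequency interpolation.

DFT_7([x, 0, ...]) = [-3, -2.4559+1.5160i, 0.4254-0.0859i, -3.4695-2.5386i, -3.4695+2.5386i, 0.4254+0.0859i, -2.4559-1.5160i]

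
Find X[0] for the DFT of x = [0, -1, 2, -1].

X[0] = Σ(n=0 to 3) x[n] · ω_4^0 = Σ x[n]
= (0) + (-1) + (2) + (-1)

X[0] = 0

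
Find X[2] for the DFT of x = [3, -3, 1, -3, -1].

X[2] = Σ(n=0 to 4) x[n] · ω_5^(2n) where ω_5 = e^(-2πi/5)
= (3)·ω_5^0 + (-3)·ω_5^2 + (1)·ω_5^4 + (-3)·ω_5^6 + (-1)·ω_5^8

X[2] = 5.6180+4.9798i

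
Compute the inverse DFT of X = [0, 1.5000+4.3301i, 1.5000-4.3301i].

x[n] = (1/3) Σ(k=0 to 2) X[k] · e^(2πikn/3)

Computing each x[n]:
x[0] = 1
x[1] = -3
x[2] = 2

x = [1, -3, 2]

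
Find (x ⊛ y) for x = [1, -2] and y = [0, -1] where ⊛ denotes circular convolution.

(x ⊛ y)[n] = Σ(m=0 to 1) x[m] · y[(n-m) mod 2]

Computing each output sample:
(x ⊛ y)[0] = 2
(x ⊛ y)[1] = -1

x ⊛ y = [2, -1]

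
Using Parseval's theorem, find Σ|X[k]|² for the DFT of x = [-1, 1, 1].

Parseval: Σ|x[n]|² = (1/N)Σ|X[k]|², so Σ|X[k]|² = N·Σ|x[n]|² = 3·3.0000

Σ|X[k]|² = N·Σ|x[n]|² = 3·3.0000 = 9.0000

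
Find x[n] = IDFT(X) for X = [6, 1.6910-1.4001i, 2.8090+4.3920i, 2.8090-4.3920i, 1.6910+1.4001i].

x[n] = (1/5) Σ(k=0 to 4) X[k] · e^(2πikn/5)

Computing each x[n]:
x[0] = 3
x[1] = 0
x[2] = 3
x[3] = -1
x[4] = 1

x = [3, 0, 3, -1, 1]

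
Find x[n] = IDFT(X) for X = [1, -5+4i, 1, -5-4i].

x[n] = (1/4) Σ(k=0 to 3) X[k] · e^(2πikn/4)

Computing each x[n]:
x[0] = -2
x[1] = -2
x[2] = 3
x[3] = 2

x = [-2, -2, 3, 2]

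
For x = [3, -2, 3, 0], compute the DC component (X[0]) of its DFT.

X[0] = Σ(n=0 to 3) x[n] · ω_4^0 = Σ x[n]
= (3) + (-2) + (3) + (0)

X[0] = 4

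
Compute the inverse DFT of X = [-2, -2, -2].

x[n] = (1/3) Σ(k=0 to 2) X[k] · e^(2πikn/3)

Computing each x[n]:
x[0] = -2
x[1] = 0
x[2] = 0

x = [-2, 0, 0]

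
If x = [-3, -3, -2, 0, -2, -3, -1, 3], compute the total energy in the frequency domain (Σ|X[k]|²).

Parseval: Σ|x[n]|² = (1/N)Σ|X[k]|², so Σ|X[k]|² = N·Σ|x[n]|² = 8·45.0000

Σ|X[k]|² = N·Σ|x[n]|² = 8·45.0000 = 360.0000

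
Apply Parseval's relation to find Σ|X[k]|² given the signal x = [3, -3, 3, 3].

Parseval: Σ|x[n]|² = (1/N)Σ|X[k]|², so Σ|X[k]|² = N·Σ|x[n]|² = 4·36.0000

Σ|X[k]|² = N·Σ|x[n]|² = 4·36.0000 = 144.0000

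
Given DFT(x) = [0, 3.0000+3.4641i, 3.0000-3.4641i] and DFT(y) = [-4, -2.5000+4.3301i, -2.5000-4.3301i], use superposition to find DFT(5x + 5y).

By linearity: DFT(5x + 5y) = 5·DFT(x) + 5·DFT(y)
= 5·[0, 3.0000+3.4641i, 3.0000-3.4641i] + 5·[-4, -2.5000+4.3301i, -2.5000-4.3301i]

Computing element-wise:
Z[0] = 5·(0) + 5·(-4) = -20
Z[1] = 5·(3.0000+3.4641i) + 5·(-2.5000+4.3301i) = 2.5000+38.9710i
Z[2] = 5·(3.0000-3.4641i) + 5·(-2.5000-4.3301i) = 2.5000-38.9710i

DFT(5x + 5y) = 5·X + 5·Y = [-20, 2.5000+38.9710i, 2.5000-38.9710i]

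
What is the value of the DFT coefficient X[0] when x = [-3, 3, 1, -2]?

X[0] = Σ(n=0 to 3) x[n] · ω_4^0 = Σ x[n]
= (-3) + (3) + (1) + (-2)

X[0] = -1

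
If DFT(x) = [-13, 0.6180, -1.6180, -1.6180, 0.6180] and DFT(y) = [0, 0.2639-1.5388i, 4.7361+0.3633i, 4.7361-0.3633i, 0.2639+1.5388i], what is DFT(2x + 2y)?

By linearity: DFT(2x + 2y) = 2·DFT(x) + 2·DFT(y)
= 2·[-13, 0.6180, -1.6180, -1.6180, 0.6180] + 2·[0, 0.2639-1.5388i, 4.7361+0.3633i, 4.7361-0.3633i, 0.2639+1.5388i]

Computing element-wise:
Z[0] = 2·(-13) + 2·(0) = -26
Z[1] = 2·(0.6180) + 2·(0.2639-1.5388i) = 1.7638-3.0776i
Z[2] = 2·(-1.6180) + 2·(4.7361+0.3633i) = 6.2362+0.7266i
Z[3] = 2·(-1.6180) + 2·(4.7361-0.3633i) = 6.2362-0.7266i
Z[4] = 2·(0.6180) + 2·(0.2639+1.5388i) = 1.7638+3.0776i

DFT(2x + 2y) = 2·X + 2·Y = [-26, 1.7638-3.0776i, 6.2362+0.7266i, 6.2362-0.7266i, 1.7638+3.0776i]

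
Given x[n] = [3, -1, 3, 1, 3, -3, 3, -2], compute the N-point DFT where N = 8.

X[k] = Σ(n=0 to 7) x[n] · ω_8^(nk)
where ω_8 = e^(-2πi/8)

Computing each X[k]:
X[0] = 7
X[1] = -0.7071-3.5355i
X[2] = 3i
X[3] = 0.7071-3.5355i
X[4] = 17
X[5] = 0.7071+3.5355i
X[6] = -3i
X[7] = -0.7071+3.5355i

X = [7, -0.7071-3.5355i, 3i, 0.7071-3.5355i, 17, 0.7071+3.5355i, -3i, -0.7071+3.5355i]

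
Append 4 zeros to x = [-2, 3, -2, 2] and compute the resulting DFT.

Original 4-point DFT: [1, -1i, -9, 1i]
Zero-padded 8-point DFT provides frequency interpolation.

DFT_8([x, 0, ...]) = [1, -1.2929-1.5355i, -1i, -2.7071-5.5355i, -9, -2.7071+5.5355i, 1i, -1.2929+1.5355i]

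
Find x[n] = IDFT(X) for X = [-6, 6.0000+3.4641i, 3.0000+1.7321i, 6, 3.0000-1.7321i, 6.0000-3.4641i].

x[n] = (1/6) Σ(k=0 to 5) X[k] · e^(2πikn/6)

Computing each x[n]:
x[0] = 3
x[1] = -3
x[2] = -2
x[3] = -3
x[4] = -1
x[5] = 0

x = [3, -3, -2, -3, -1, 0]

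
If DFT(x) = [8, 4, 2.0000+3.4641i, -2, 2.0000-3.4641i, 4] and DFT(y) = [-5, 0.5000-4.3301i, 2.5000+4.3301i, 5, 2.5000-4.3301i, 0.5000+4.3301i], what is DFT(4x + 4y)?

By linearity: DFT(4x + 4y) = 4·DFT(x) + 4·DFT(y)
= 4·[8, 4, 2.0000+3.4641i, -2, 2.0000-3.4641i, 4] + 4·[-5, 0.5000-4.3301i, 2.5000+4.3301i, 5, 2.5000-4.3301i, 0.5000+4.3301i]

Computing element-wise:
Z[0] = 4·(8) + 4·(-5) = 12
Z[1] = 4·(4) + 4·(0.5000-4.3301i) = 18.0000-17.3204i
Z[2] = 4·(2.0000+3.4641i) + 4·(2.5000+4.3301i) = 18.0000+31.1768i
Z[3] = 4·(-2) + 4·(5) = 12
Z[4] = 4·(2.0000-3.4641i) + 4·(2.5000-4.3301i) = 18.0000-31.1768i
Z[5] = 4·(4) + 4·(0.5000+4.3301i) = 18.0000+17.3204i

DFT(4x + 4y) = 4·X + 4·Y = [12, 18.0000-17.3204i, 18.0000+31.1768i, 12, 18.0000-31.1768i, 18.0000+17.3204i]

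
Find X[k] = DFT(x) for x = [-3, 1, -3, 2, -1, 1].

X[k] = Σ(n=0 to 5) x[n] · ω_6^(nk)
where ω_6 = e^(-2πi/6)

Computing each X[k]:
X[0] = -3
X[1] = -2.0000+1.7321i
X[2] = -1.7321i
X[3] = -11
X[4] = 1.7321i
X[5] = -2.0000-1.7321i

X = [-3, -2.0000+1.7321i, -1.7321i, -11, 1.7321i, -2.0000-1.7321i]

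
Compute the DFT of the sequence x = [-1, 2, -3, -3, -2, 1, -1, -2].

X[k] = Σ(n=0 to 7) x[n] · ω_8^(nk)
where ω_8 = e^(-2πi/8)

Computing each X[k]:
X[0] = -9
X[1] = 2.4142+2.0000i
X[2] = 1-8i
X[3] = -0.4142-2.0000i
X[4] = -5
X[5] = -0.4142+2.0000i
X[6] = 1+8i
X[7] = 2.4142-2.0000i

X = [-9, 2.4142+2.0000i, 1-8i, -0.4142-2.0000i, -5, -0.4142+2.0000i, 1+8i, 2.4142-2.0000i]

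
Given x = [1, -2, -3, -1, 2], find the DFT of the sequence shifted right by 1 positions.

Time shift by 1: X_shifted[k] = ω_5^(1k) · X[k]
Shifted x = [2, 1, -2, -3, -1]

DFT(x[n-1]) = [-3, 6.0451-2.4899i, 0.4549-0.2245i, 0.4549+0.2245i, 6.0451+2.4899i]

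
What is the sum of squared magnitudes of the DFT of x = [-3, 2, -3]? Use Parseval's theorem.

Parseval: Σ|x[n]|² = (1/N)Σ|X[k]|², so Σ|X[k]|² = N·Σ|x[n]|² = 3·22.0000

Σ|X[k]|² = N·Σ|x[n]|² = 3·22.0000 = 66.0000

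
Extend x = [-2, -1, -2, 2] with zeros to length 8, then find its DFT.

Original 4-point DFT: [-3, 3i, -5, -3i]
Zero-padded 8-point DFT provides frequency interpolation.

DFT_8([x, 0, ...]) = [-3, -4.1213+1.2929i, 3i, 0.1213-2.7071i, -5, 0.1213+2.7071i, -3i, -4.1213-1.2929i]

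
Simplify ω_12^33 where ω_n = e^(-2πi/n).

Since ω_12^12 = 1, powers reduce modulo 12.
33 mod 12 = 9
So ω_12^33 = ω_12^9 = e^(-2πi·9/12)

ω_12^33 = ω_12^9 = 1i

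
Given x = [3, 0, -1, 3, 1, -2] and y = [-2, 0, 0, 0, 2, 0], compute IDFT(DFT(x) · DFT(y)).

(x ⊛ y)[n] = Σ(m=0 to 5) x[m] · y[(n-m) mod 6]

Computing each output sample:
(x ⊛ y)[0] = -8
(x ⊛ y)[1] = 6
(x ⊛ y)[2] = 4
(x ⊛ y)[3] = -10
(x ⊛ y)[4] = 4
(x ⊛ y)[5] = 4

x ⊛ y = [-8, 6, 4, -10, 4, 4]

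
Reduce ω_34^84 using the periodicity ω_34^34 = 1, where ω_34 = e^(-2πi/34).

Since ω_34^34 = 1, powers reduce modulo 34.
84 mod 34 = 16
So ω_34^84 = ω_34^16 = e^(-2πi·16/34)

ω_34^84 = ω_34^16 = -0.9830-0.1837i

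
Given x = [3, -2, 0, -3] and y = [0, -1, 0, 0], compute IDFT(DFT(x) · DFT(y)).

(x ⊛ y)[n] = Σ(m=0 to 3) x[m] · y[(n-m) mod 4]

Computing each output sample:
(x ⊛ y)[0] = 3
(x ⊛ y)[1] = -3
(x ⊛ y)[2] = 2
(x ⊛ y)[3] = 0

x ⊛ y = [3, -3, 2, 0]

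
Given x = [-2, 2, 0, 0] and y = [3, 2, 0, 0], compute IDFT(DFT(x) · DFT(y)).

(x ⊛ y)[n] = Σ(m=0 to 3) x[m] · y[(n-m) mod 4]

Computing each output sample:
(x ⊛ y)[0] = -6
(x ⊛ y)[1] = 2
(x ⊛ y)[2] = 4
(x ⊛ y)[3] = 0

x ⊛ y = [-6, 2, 4, 0]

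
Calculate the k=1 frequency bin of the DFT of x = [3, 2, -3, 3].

X[1] = Σ(n=0 to 3) x[n] · ω_4^(1n) where ω_4 = e^(-2πi/4)
= (3)·ω_4^0 + (2)·ω_4^1 + (-3)·ω_4^2 + (3)·ω_4^3

X[1] = 6+1i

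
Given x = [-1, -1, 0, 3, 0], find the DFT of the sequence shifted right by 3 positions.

Time shift by 3: X_shifted[k] = ω_5^(3k) · X[k]
Shifted x = [0, 3, 0, -1, -1]

DFT(x[n-3]) = [1, 1.4271-4.3920i, -1.9271-1.4001i, -1.9271+1.4001i, 1.4271+4.3920i]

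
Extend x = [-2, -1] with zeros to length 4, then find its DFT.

Original 2-point DFT: [-3, -1]
Zero-padded 4-point DFT provides frequency interpolation.

DFT_4([x, 0, ...]) = [-3, -2+1i, -1, -2-1i]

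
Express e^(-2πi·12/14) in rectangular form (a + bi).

ω_14^12 = e^(-2πi·12/14)
= cos(-2π·12/14) + i·sin(-2π·12/14)
= cos(-24π/14) + i·sin(-24π/14)

ω_14^12 = cos(-24π/14) + i·sin(-24π/14) = 0.6235+0.7818i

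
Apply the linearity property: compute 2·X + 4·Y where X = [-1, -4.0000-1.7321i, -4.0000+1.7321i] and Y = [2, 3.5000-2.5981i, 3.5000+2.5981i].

By linearity: DFT(2x + 4y) = 2·DFT(x) + 4·DFT(y)
= 2·[-1, -4.0000-1.7321i, -4.0000+1.7321i] + 4·[2, 3.5000-2.5981i, 3.5000+2.5981i]

Computing element-wise:
Z[0] = 2·(-1) + 4·(2) = 6
Z[1] = 2·(-4.0000-1.7321i) + 4·(3.5000-2.5981i) = 6.0000-13.8566i
Z[2] = 2·(-4.0000+1.7321i) + 4·(3.5000+2.5981i) = 6.0000+13.8566i

DFT(2x + 4y) = 2·X + 4·Y = [6, 6.0000-13.8566i, 6.0000+13.8566i]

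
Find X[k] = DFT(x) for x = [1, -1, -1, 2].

X[k] = Σ(n=0 to 3) x[n] · ω_4^(nk)
where ω_4 = e^(-2πi/4)

Computing each X[k]:
X[0] = 1
X[1] = 2+3i
X[2] = -1
X[3] = 2-3i

X = [1, 2+3i, -1, 2-3i]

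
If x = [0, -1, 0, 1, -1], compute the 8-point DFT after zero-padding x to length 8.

Original 5-point DFT: [-1, -1.4271+0.5878i, 1.9271-0.9511i, 1.9271+0.9511i, -1.4271-0.5878i]
Zero-padded 8-point DFT provides frequency interpolation.

DFT_8([x, 0, ...]) = [-1, -0.4142, -1+2i, 2.4142, -1, 2.4142, -1-2i, -0.4142]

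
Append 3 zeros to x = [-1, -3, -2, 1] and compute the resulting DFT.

Original 4-point DFT: [-5, 1+4i, -1, 1-4i]
Zero-padded 7-point DFT provides frequency interpolation.

DFT_7([x, 0, ...]) = [-5, -3.3264+3.8615i, 2.0930+2.8388i, 0.2334-1.2369i, 0.2334+1.2369i, 2.0930-2.8388i, -3.3264-3.8615i]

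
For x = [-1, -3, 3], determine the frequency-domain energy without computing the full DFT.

Parseval: Σ|x[n]|² = (1/N)Σ|X[k]|², so Σ|X[k]|² = N·Σ|x[n]|² = 3·19.0000

Σ|X[k]|² = N·Σ|x[n]|² = 3·19.0000 = 57.0000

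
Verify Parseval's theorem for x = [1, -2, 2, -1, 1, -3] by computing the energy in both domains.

Time domain:
Σ|x[n]|² = |1|² + |-2|² + |2|² + |-1|² + |1|² + |-3|² = 20.0000

Frequency domain:
(1/6)Σ|X[k]|² = (1/6)(|-2|² + |-2.0000-1.7321i|² + |1|² + |10|² + |1|² + |-2.0000+1.7321i|²) = (1/6)·120.0000 = 20.0000

Both sides agree, confirming Parseval's theorem.

Σ|x[n]|² = (1/N)Σ|X[k]|² = 20.0000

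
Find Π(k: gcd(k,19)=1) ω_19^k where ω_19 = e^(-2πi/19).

The primitive 19th roots of unity are ω_19^k for k coprime to 19: k ∈ {1, 2, 3, 4, 5, 6, 7, 8, 9, 10, 11, 12, 13, 14, 15, 16, 17, 18}
Their product equals the constant term of the cyclotomic polynomial Φ_19(x) up to sign.
For n ≥ 3, the product of all primitive nth roots of unity is 1. (For n=1 it is 1; for n=2 it is -1.)

1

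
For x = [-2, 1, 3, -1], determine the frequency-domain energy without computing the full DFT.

Parseval: Σ|x[n]|² = (1/N)Σ|X[k]|², so Σ|X[k]|² = N·Σ|x[n]|² = 4·15.0000

Σ|X[k]|² = N·Σ|x[n]|² = 4·15.0000 = 60.0000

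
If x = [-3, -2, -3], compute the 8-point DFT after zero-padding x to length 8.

Original 3-point DFT: [-8, -0.5000-0.8660i, -0.5000+0.8660i]
Zero-padded 8-point DFT provides frequency interpolation.

DFT_8([x, 0, ...]) = [-8, -4.4142+4.4142i, 2i, -1.5858-1.5858i, -4, -1.5858+1.5858i, -2i, -4.4142-4.4142i]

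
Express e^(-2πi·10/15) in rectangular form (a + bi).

ω_15^10 = e^(-2πi·10/15)
= cos(-2π·10/15) + i·sin(-2π·10/15)
= cos(-20π/15) + i·sin(-20π/15)

ω_15^10 = cos(-20π/15) + i·sin(-20π/15) = -0.5000+0.8660i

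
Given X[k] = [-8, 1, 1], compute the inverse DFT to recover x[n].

x[n] = (1/3) Σ(k=0 to 2) X[k] · e^(2πikn/3)

Computing each x[n]:
x[0] = -2
x[1] = -3
x[2] = -3

x = [-2, -3, -3]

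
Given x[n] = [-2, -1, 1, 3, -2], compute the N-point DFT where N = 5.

X[k] = Σ(n=0 to 4) x[n] · ω_5^(nk)
where ω_5 = e^(-2πi/5)

Computing each X[k]:
X[0] = -1
X[1] = -6.1631+0.2245i
X[2] = 1.6631-2.4899i
X[3] = 1.6631+2.4899i
X[4] = -6.1631-0.2245i

X = [-1, -6.1631+0.2245i, 1.6631-2.4899i, 1.6631+2.4899i, -6.1631-0.2245i]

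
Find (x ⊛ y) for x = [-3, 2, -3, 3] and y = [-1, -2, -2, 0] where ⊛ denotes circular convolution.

(x ⊛ y)[n] = Σ(m=0 to 3) x[m] · y[(n-m) mod 4]

Computing each output sample:
(x ⊛ y)[0] = 3
(x ⊛ y)[1] = -2
(x ⊛ y)[2] = 5
(x ⊛ y)[3] = -1

x ⊛ y = [3, -2, 5, -1]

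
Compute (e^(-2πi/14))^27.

Since ω_14^14 = 1, powers reduce modulo 14.
27 mod 14 = 13
So ω_14^27 = ω_14^13 = e^(-2πi·13/14)

ω_14^27 = ω_14^13 = 0.9010+0.4339i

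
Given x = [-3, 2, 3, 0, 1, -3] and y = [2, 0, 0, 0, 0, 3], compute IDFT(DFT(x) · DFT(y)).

(x ⊛ y)[n] = Σ(m=0 to 5) x[m] · y[(n-m) mod 6]

Computing each output sample:
(x ⊛ y)[0] = 0
(x ⊛ y)[1] = 13
(x ⊛ y)[2] = 6
(x ⊛ y)[3] = 3
(x ⊛ y)[4] = -7
(x ⊛ y)[5] = -15

x ⊛ y = [0, 13, 6, 3, -7, -15]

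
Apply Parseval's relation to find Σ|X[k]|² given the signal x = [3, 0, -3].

Parseval: Σ|x[n]|² = (1/N)Σ|X[k]|², so Σ|X[k]|² = N·Σ|x[n]|² = 3·18.0000

Σ|X[k]|² = N·Σ|x[n]|² = 3·18.0000 = 54.0000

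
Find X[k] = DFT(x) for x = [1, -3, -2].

X[k] = Σ(n=0 to 2) x[n] · ω_3^(nk)
where ω_3 = e^(-2πi/3)

Computing each X[k]:
X[0] = -4
X[1] = 3.5000+0.8660i
X[2] = 3.5000-0.8660i

X = [-4, 3.5000+0.8660i, 3.5000-0.8660i]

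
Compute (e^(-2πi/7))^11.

Since ω_7^7 = 1, powers reduce modulo 7.
11 mod 7 = 4
So ω_7^11 = ω_7^4 = e^(-2πi·4/7)

ω_7^11 = ω_7^4 = -0.9010+0.4339i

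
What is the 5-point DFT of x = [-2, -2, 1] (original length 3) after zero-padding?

Original 3-point DFT: [-3, -1.5000+2.5981i, -1.5000-2.5981i]
Zero-padded 5-point DFT provides frequency interpolation.

DFT_5([x, 0, ...]) = [-3, -3.4271+1.3143i, -0.0729+2.1266i, -0.0729-2.1266i, -3.4271-1.3143i]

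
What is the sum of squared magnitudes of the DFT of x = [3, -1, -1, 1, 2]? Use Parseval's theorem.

Parseval: Σ|x[n]|² = (1/N)Σ|X[k]|², so Σ|X[k]|² = N·Σ|x[n]|² = 5·16.0000

Σ|X[k]|² = N·Σ|x[n]|² = 5·16.0000 = 80.0000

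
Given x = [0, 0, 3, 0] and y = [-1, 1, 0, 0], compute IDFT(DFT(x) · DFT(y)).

(x ⊛ y)[n] = Σ(m=0 to 3) x[m] · y[(n-m) mod 4]

Computing each output sample:
(x ⊛ y)[0] = 0
(x ⊛ y)[1] = 0
(x ⊛ y)[2] = -3
(x ⊛ y)[3] = 3

x ⊛ y = [0, 0, -3, 3]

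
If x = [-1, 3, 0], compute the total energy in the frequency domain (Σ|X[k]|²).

Parseval: Σ|x[n]|² = (1/N)Σ|X[k]|², so Σ|X[k]|² = N·Σ|x[n]|² = 3·10.0000

Σ|X[k]|² = N·Σ|x[n]|² = 3·10.0000 = 30.0000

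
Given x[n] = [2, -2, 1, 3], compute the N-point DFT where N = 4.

X[k] = Σ(n=0 to 3) x[n] · ω_4^(nk)
where ω_4 = e^(-2πi/4)

Computing each X[k]:
X[0] = 4
X[1] = 1+5i
X[2] = 2
X[3] = 1-5i

X = [4, 1+5i, 2, 1-5i]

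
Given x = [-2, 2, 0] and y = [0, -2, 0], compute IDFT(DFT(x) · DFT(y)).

(x ⊛ y)[n] = Σ(m=0 to 2) x[m] · y[(n-m) mod 3]

Computing each output sample:
(x ⊛ y)[0] = 0
(x ⊛ y)[1] = 4
(x ⊛ y)[2] = -4

x ⊛ y = [0, 4, -4]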